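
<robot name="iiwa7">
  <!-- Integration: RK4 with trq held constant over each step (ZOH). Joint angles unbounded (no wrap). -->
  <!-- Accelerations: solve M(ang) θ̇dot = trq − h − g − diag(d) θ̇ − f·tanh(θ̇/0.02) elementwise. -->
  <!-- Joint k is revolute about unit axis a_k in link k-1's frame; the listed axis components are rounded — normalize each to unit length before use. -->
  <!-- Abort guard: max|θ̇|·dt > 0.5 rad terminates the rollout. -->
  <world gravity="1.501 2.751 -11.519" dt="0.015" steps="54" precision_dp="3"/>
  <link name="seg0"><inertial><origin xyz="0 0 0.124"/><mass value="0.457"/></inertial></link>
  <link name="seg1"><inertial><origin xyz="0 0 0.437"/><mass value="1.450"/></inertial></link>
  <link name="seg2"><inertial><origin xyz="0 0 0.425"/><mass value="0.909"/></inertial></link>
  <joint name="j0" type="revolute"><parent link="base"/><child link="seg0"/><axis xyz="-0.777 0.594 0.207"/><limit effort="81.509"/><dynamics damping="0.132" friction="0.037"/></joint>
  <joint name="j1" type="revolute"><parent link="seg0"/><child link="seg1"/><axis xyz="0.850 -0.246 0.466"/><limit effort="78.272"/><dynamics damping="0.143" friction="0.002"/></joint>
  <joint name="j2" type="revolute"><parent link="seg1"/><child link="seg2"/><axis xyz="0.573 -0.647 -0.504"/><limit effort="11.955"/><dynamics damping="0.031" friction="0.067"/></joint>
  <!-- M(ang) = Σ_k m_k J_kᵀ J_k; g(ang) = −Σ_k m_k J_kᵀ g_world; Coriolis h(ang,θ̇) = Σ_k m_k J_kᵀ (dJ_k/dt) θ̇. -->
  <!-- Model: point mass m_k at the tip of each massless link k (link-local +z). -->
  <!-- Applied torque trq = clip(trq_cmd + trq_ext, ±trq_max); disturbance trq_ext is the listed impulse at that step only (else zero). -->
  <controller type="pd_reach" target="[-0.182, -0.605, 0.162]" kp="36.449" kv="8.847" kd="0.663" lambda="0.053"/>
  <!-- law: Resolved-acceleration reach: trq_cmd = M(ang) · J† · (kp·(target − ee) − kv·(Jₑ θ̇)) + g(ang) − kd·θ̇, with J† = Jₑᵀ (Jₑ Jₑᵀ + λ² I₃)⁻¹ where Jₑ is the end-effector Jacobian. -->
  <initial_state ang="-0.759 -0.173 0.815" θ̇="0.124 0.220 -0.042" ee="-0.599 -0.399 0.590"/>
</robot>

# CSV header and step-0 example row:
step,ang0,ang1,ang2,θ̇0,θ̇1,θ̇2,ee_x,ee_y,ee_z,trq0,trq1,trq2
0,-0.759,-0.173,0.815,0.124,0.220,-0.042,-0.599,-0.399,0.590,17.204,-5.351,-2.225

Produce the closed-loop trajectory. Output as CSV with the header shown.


step,ang0,ang1,ang2,θ̇0,θ̇1,θ̇2,ee_x,ee_y,ee_z,trq0,trq1,trq2
1,-0.747,-0.160,0.824,1.393,1.439,1.168,-0.597,-0.401,0.588,15.587,-6.237,-3.119
2,-0.721,-0.134,0.846,2.087,2.091,1.835,-0.593,-0.404,0.584,13.857,-6.063,-3.527
3,-0.687,-0.100,0.876,2.443,2.423,2.189,-0.588,-0.408,0.580,12.178,-5.436,-3.678
4,-0.649,-0.062,0.910,2.608,2.588,2.358,-0.581,-0.412,0.574,10.655,-4.700,-3.694
5,-0.610,-0.023,0.946,2.663,2.665,2.413,-0.573,-0.417,0.569,9.335,-4.025,-3.643
6,-0.570,0.017,0.982,2.654,2.696,2.400,-0.564,-0.422,0.563,8.230,-3.483,-3.560
7,-0.530,0.058,1.018,2.605,2.704,2.344,-0.555,-0.427,0.557,7.331,-3.093,-3.466
8,-0.492,0.098,1.052,2.533,2.699,2.262,-0.545,-0.433,0.550,6.617,-2.852,-3.372
9,-0.455,0.139,1.086,2.446,2.686,2.164,-0.534,-0.439,0.544,6.068,-2.747,-3.282
10,-0.419,0.179,1.117,2.349,2.668,2.057,-0.523,-0.446,0.537,5.663,-2.761,-3.199
11,-0.384,0.219,1.147,2.247,2.646,1.945,-0.512,-0.453,0.530,5.379,-2.875,-3.122
12,-0.351,0.258,1.176,2.142,2.621,1.831,-0.501,-0.460,0.523,5.200,-3.072,-3.050
13,-0.320,0.297,1.202,2.036,2.592,1.718,-0.490,-0.467,0.515,5.107,-3.338,-2.984
14,-0.290,0.336,1.227,1.931,2.561,1.605,-0.479,-0.474,0.507,5.088,-3.660,-2.921
15,-0.262,0.374,1.250,1.827,2.527,1.495,-0.467,-0.482,0.499,5.129,-4.024,-2.862
16,-0.235,0.412,1.272,1.725,2.490,1.389,-0.456,-0.490,0.491,5.218,-4.420,-2.805
17,-0.210,0.449,1.292,1.626,2.450,1.286,-0.445,-0.497,0.482,5.346,-4.840,-2.749
18,-0.187,0.485,1.311,1.530,2.407,1.187,-0.434,-0.505,0.473,5.505,-5.276,-2.694
19,-0.164,0.521,1.328,1.438,2.360,1.093,-0.423,-0.513,0.464,5.685,-5.721,-2.641
20,-0.143,0.556,1.343,1.350,2.312,1.004,-0.412,-0.521,0.455,5.883,-6.169,-2.588
21,-0.124,0.590,1.358,1.266,2.260,0.921,-0.402,-0.528,0.445,6.090,-6.614,-2.537
22,-0.105,0.624,1.371,1.186,2.206,0.842,-0.391,-0.536,0.435,6.303,-7.054,-2.486
23,-0.088,0.656,1.383,1.110,2.150,0.769,-0.381,-0.543,0.426,6.517,-7.482,-2.437
24,-0.072,0.688,1.394,1.038,2.091,0.702,-0.372,-0.550,0.416,6.730,-7.898,-2.389
25,-0.057,0.719,1.404,0.971,2.032,0.640,-0.362,-0.557,0.406,6.937,-8.298,-2.343
26,-0.043,0.749,1.413,0.907,1.970,0.584,-0.353,-0.563,0.396,7.136,-8.680,-2.298
27,-0.030,0.778,1.422,0.848,1.908,0.533,-0.344,-0.570,0.386,7.327,-9.042,-2.256
28,-0.018,0.806,1.429,0.792,1.844,0.487,-0.335,-0.576,0.377,7.506,-9.384,-2.215
29,-0.006,0.833,1.436,0.740,1.780,0.445,-0.327,-0.581,0.367,7.674,-9.704,-2.176
30,0.005,0.860,1.443,0.691,1.716,0.409,-0.319,-0.587,0.357,7.829,-10.003,-2.140
31,0.015,0.885,1.449,0.646,1.652,0.376,-0.311,-0.592,0.348,7.970,-10.279,-2.105
32,0.024,0.909,1.454,0.605,1.588,0.348,-0.303,-0.597,0.339,8.098,-10.533,-2.073
33,0.033,0.932,1.459,0.566,1.524,0.324,-0.296,-0.601,0.330,8.213,-10.765,-2.042
34,0.041,0.955,1.464,0.531,1.461,0.303,-0.289,-0.605,0.321,8.314,-10.976,-2.013
35,0.049,0.976,1.468,0.498,1.399,0.285,-0.283,-0.609,0.312,8.401,-11.166,-1.986
36,0.056,0.997,1.472,0.468,1.338,0.270,-0.276,-0.613,0.304,8.476,-11.336,-1.960
37,0.063,1.016,1.476,0.440,1.278,0.257,-0.270,-0.616,0.296,8.539,-11.487,-1.936
38,0.069,1.035,1.480,0.415,1.219,0.246,-0.265,-0.619,0.288,8.590,-11.620,-1.913
39,0.075,1.053,1.484,0.392,1.162,0.238,-0.259,-0.622,0.280,8.631,-11.736,-1.891
40,0.081,1.070,1.487,0.371,1.106,0.231,-0.254,-0.624,0.273,8.660,-11.836,-1.871
41,0.086,1.086,1.491,0.352,1.052,0.225,-0.249,-0.626,0.266,8.681,-11.921,-1.851
42,0.092,1.101,1.494,0.334,0.999,0.221,-0.244,-0.628,0.259,8.692,-11.992,-1.832
43,0.096,1.116,1.497,0.318,0.949,0.217,-0.240,-0.630,0.253,8.695,-12.051,-1.814
44,0.101,1.130,1.501,0.303,0.900,0.215,-0.236,-0.631,0.247,8.690,-12.098,-1.796
45,0.106,1.143,1.504,0.290,0.852,0.213,-0.232,-0.633,0.241,8.679,-12.134,-1.779
46,0.110,1.156,1.507,0.277,0.807,0.211,-0.228,-0.634,0.236,8.662,-12.161,-1.762
47,0.114,1.167,1.510,0.266,0.764,0.210,-0.225,-0.635,0.231,8.640,-12.180,-1.746
48,0.118,1.178,1.513,0.256,0.722,0.209,-0.222,-0.635,0.226,8.612,-12.190,-1.730
49,0.122,1.189,1.516,0.246,0.682,0.208,-0.219,-0.636,0.221,8.581,-12.194,-1.714
50,0.125,1.199,1.520,0.238,0.644,0.207,-0.216,-0.637,0.217,8.546,-12.192,-1.699
51,0.129,1.208,1.523,0.230,0.607,0.206,-0.213,-0.637,0.213,8.508,-12.185,-1.684
52,0.132,1.217,1.526,0.222,0.573,0.205,-0.210,-0.637,0.209,8.467,-12.173,-1.669
53,0.135,1.225,1.529,0.215,0.539,0.204,-0.208,-0.637,0.205,8.425,-12.157,-1.655
54,0.138,1.233,1.532,0.208,0.508,0.203,-0.206,-0.638,0.202,,,


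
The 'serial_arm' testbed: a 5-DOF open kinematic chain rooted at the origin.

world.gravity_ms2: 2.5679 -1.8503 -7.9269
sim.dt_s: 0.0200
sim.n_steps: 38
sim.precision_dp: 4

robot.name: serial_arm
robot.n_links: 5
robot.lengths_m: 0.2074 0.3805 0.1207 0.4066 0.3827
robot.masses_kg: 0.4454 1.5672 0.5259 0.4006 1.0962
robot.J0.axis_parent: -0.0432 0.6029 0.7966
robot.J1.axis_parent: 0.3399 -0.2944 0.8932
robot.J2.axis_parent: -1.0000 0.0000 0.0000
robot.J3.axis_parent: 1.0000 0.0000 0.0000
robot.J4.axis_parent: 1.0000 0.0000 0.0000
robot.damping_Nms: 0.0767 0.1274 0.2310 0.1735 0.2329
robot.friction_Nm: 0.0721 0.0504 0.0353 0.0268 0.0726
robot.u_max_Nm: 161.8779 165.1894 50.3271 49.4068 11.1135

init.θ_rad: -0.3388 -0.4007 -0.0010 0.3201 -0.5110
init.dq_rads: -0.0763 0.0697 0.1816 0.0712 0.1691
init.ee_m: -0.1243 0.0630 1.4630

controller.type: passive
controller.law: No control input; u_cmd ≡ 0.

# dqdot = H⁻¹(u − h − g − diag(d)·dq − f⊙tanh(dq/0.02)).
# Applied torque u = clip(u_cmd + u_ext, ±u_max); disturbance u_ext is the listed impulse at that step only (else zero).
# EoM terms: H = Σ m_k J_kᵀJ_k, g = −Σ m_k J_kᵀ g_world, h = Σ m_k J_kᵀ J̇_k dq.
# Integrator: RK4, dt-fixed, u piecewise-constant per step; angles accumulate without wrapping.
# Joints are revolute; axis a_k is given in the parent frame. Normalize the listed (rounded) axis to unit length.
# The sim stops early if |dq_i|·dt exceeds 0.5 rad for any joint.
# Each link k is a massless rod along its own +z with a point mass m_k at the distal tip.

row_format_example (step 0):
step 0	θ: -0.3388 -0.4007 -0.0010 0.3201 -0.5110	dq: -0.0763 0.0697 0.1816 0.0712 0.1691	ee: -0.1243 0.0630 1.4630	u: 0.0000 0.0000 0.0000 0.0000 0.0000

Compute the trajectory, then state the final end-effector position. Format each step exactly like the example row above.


step 1	θ: -0.3405 -0.4019 0.0024 0.3262 -0.5156	dq: -0.0878 -0.1670 0.1210 0.4705 -0.5786	ee: -0.1251 0.0633 1.4625	u: 0.0000 0.0000 0.0000 0.0000 0.0000
step 2	θ: -0.3422 -0.4071 0.0036 0.3381 -0.5332	dq: -0.0736 -0.3459 -0.0074 0.6966 -1.1554	ee: -0.1246 0.0629 1.4606	u: 0.0000 0.0000 0.0000 0.0000 0.0000
step 3	θ: -0.3432 -0.4150 0.0032 0.3549 -0.5612	dq: -0.0332 -0.4664 -0.0916 0.9066 -1.6200	ee: -0.1228 0.0618 1.4577	u: 0.0000 0.0000 0.0000 0.0000 0.0000
step 4	θ: -0.3433 -0.4253 0.0008 0.3751 -0.5975	dq: 0.0112 -0.5812 -0.1777 1.0757 -1.9994	ee: -0.1198 0.0600 1.4538	u: 0.0000 0.0000 0.0000 0.0000 0.0000
step 5	θ: -0.3427 -0.4383 -0.0039 0.3978 -0.6408	dq: 0.0485 -0.7192 -0.2971 1.1863 -2.3144	ee: -0.1157 0.0575 1.4488	u: 0.0000 0.0000 0.0000 0.0000 0.0000
step 6	θ: -0.3413 -0.4539 -0.0110 0.4224 -0.6898	dq: 0.1012 -0.8345 -0.4125 1.2790 -2.5839	ee: -0.1105 0.0542 1.4427	u: 0.0000 0.0000 0.0000 0.0000 0.0000
step 7	θ: -0.3386 -0.4716 -0.0204 0.4488 -0.7439	dq: 0.1692 -0.9299 -0.5269 1.3582 -2.8183	ee: -0.1042 0.0501 1.4356	u: 0.0000 0.0000 0.0000 0.0000 0.0000
step 8	θ: -0.3344 -0.4910 -0.0321 0.4767 -0.8023	dq: 0.2510 -1.0114 -0.6444 1.4265 -3.0245	ee: -0.0970 0.0452 1.4272	u: 0.0000 0.0000 0.0000 0.0000 0.0000
step 9	θ: -0.3285 -0.5120 -0.0462 0.5058 -0.8647	dq: 0.3460 -1.0832 -0.7679 1.4856 -3.2069	ee: -0.0887 0.0395 1.4175	u: 0.0000 0.0000 0.0000 0.0000 0.0000
step 10	θ: -0.3205 -0.5343 -0.0629 0.5361 -0.9305	dq: 0.4543 -1.1475 -0.9003 1.5372 -3.3679	ee: -0.0795 0.0329 1.4064	u: 0.0000 0.0000 0.0000 0.0000 0.0000
step 11	θ: -0.3102 -0.5578 -0.0823 0.5673 -0.9993	dq: 0.5765 -1.2055 -1.0438 1.5824 -3.5087	ee: -0.0693 0.0256 1.3938	u: 0.0000 0.0000 0.0000 0.0000 0.0000
step 12	θ: -0.2973 -0.5825 -0.1047 0.5993 -1.0707	dq: 0.7134 -1.2577 -1.2010 1.6220 -3.6293	ee: -0.0583 0.0174 1.3797	u: 0.0000 0.0000 0.0000 0.0000 0.0000
step 13	θ: -0.2816 -0.6081 -0.1304 0.6321 -1.1443	dq: 0.8663 -1.3035 -1.3739 1.6569 -3.7290	ee: -0.0465 0.0085 1.3639	u: 0.0000 0.0000 0.0000 0.0000 0.0000
step 14	θ: -0.2626 -0.6346 -0.1598 0.6656 -1.2197	dq: 1.0360 -1.3417 -1.5645 1.6876 -3.8060	ee: -0.0340 -0.0012 1.3465	u: 0.0000 0.0000 0.0000 0.0000 0.0000
step 15	θ: -0.2400 -0.6617 -0.1932 0.6996 -1.2964	dq: 1.2233 -1.3702 -1.7742 1.7149 -3.8581	ee: -0.0208 -0.0116 1.3272	u: 0.0000 0.0000 0.0000 0.0000 0.0000
step 16	θ: -0.2135 -0.6893 -0.2309 0.7342 -1.3738	dq: 1.4284 -1.3868 -2.0033 1.7396 -3.8817	ee: -0.0070 -0.0226 1.3061	u: 0.0000 0.0000 0.0000 0.0000 0.0000
step 17	θ: -0.1828 -0.7171 -0.2734 0.7692 -1.4514	dq: 1.6505 -1.3885 -2.2512 1.7627 -3.8729	ee: 0.0074 -0.0343 1.2831	u: 0.0000 0.0000 0.0000 0.0000 0.0000
step 18	θ: -0.1474 -0.7447 -0.3211 0.8047 -1.5285	dq: 1.8876 -1.3728 -2.5157 1.7852 -3.8269	ee: 0.0223 -0.0465 1.2583	u: 0.0000 0.0000 0.0000 0.0000 0.0000
step 19	θ: -0.1072 -0.7719 -0.3741 0.8406 -1.6042	dq: 2.1366 -1.3372 -2.7931 1.8078 -3.7386	ee: 0.0376 -0.0592 1.2315	u: 0.0000 0.0000 0.0000 0.0000 0.0000
step 20	θ: -0.0619 -0.7981 -0.4328 0.8770 -1.6777	dq: 2.3932 -1.2801 -3.0786 1.8307 -3.6026	ee: 0.0534 -0.0724 1.2028	u: 0.0000 0.0000 0.0000 0.0000 0.0000
step 21	θ: -0.0114 -0.8229 -0.4973 0.9138 -1.7480	dq: 2.6528 -1.2005 -3.3666 1.8529 -3.4136	ee: 0.0696 -0.0860 1.1721	u: 0.0000 0.0000 0.0000 0.0000 0.0000
step 22	θ: 0.0442 -0.8459 -0.5675 0.9511 -1.8139	dq: 2.9105 -1.0980 -3.6509 1.8720 -3.1664	ee: 0.0864 -0.1000 1.1395	u: 0.0000 0.0000 0.0000 0.0000 0.0000
step 23	θ: 0.1050 -0.8667 -0.6433 0.9887 -1.8742	dq: 3.1624 -0.9730 -3.9251 1.8839 -2.8560	ee: 0.1037 -0.1146 1.1049	u: 0.0000 0.0000 0.0000 0.0000 0.0000
step 24	θ: 0.1707 -0.8847 -0.7244 1.0264 -1.9277	dq: 3.4058 -0.8260 -4.1819 1.8835 -2.4767	ee: 0.1218 -0.1297 1.0682	u: 0.0000 0.0000 0.0000 0.0000 0.0000
step 25	θ: 0.2411 -0.8996 -0.8104 1.0639 -1.9728	dq: 3.6392 -0.6585 -4.4121 1.8651 -2.0222	ee: 0.1409 -0.1455 1.0295	u: 0.0000 0.0000 0.0000 0.0000 0.0000
step 26	θ: 0.3162 -0.9109 -0.9006 1.1008 -2.0080	dq: 3.8632 -0.4727 -4.6030 1.8240 -1.4845	ee: 0.1611 -0.1622 0.9885	u: 0.0000 0.0000 0.0000 0.0000 0.0000
step 27	θ: 0.3956 -0.9184 -0.9941 1.1367 -2.0315	dq: 4.0792 -0.2730 -4.7369 1.7570 -0.8535	ee: 0.1827 -0.1798 0.9450	u: 0.0000 0.0000 0.0000 0.0000 0.0000
step 28	θ: 0.4793 -0.9218 -1.0895 1.1709 -2.0414	dq: 4.2900 -0.0657 -4.7902 1.6637 -0.1176	ee: 0.2058 -0.1986 0.8987	u: 0.0000 0.0000 0.0000 0.0000 0.0000
step 29	θ: 0.5672 -0.9211 -1.1851 1.2030 -2.0356	dq: 4.4964 0.1389 -4.7470 1.5363 0.7133	ee: 0.2307 -0.2185 0.8491	u: 0.0000 0.0000 0.0000 0.0000 0.0000
step 30	θ: 0.6592 -0.9163 -1.2785 1.2322 -2.0121	dq: 4.7031 0.3358 -4.5696 1.3845 1.6623	ee: 0.2575 -0.2394 0.7957	u: 0.0000 0.0000 0.0000 0.0000 0.0000
step 31	θ: 0.7553 -0.9077 -1.3669 1.2581 -1.9683	dq: 4.9121 0.5196 -4.2468 1.1929 2.7325	ee: 0.2860 -0.2609 0.7379	u: 0.0000 0.0000 0.0000 0.0000 0.0000
step 32	θ: 0.8557 -0.8956 -1.4475 1.2794 -1.9021	dq: 5.1224 0.6907 -3.7954 0.9271 3.9122	ee: 0.3161 -0.2827 0.6751	u: 0.0000 0.0000 0.0000 0.0000 0.0000
step 33	θ: 0.9602 -0.8801 -1.5182 1.2943 -1.8113	dq: 5.3294 0.8585 -3.2680 0.5316 5.1802	ee: 0.3474 -0.3040 0.6069	u: 0.0000 0.0000 0.0000 0.0000 0.0000
step 34	θ: 1.0688 -0.8612 -1.5783 1.2994 -1.6944	dq: 5.5240 1.0397 -2.7333 -0.0458 6.5135	ee: 0.3794 -0.3238 0.5332	u: 0.0000 0.0000 0.0000 0.0000 0.0000
step 35	θ: 1.1810 -0.8383 -1.6279 1.2910 -1.5504	dq: 5.6921 1.2537 -2.2655 -0.8508 7.8993	ee: 0.4113 -0.3412 0.4540	u: 0.0000 0.0000 0.0000 0.0000 0.0000
step 36	θ: 1.2962 -0.8107 -1.6704 1.2628 -1.3782	dq: 5.8175 1.5134 -2.0384 -2.0407 9.3264	ee: 0.4426 -0.3550 0.3699	u: 0.0000 0.0000 0.0000 0.0000 0.0000
step 37	θ: 1.4132 -0.7774 -1.7115 1.2065 -1.1770	dq: 5.8714 1.8310 -2.1292 -3.6727 10.8056	ee: 0.4725 -0.3641 0.2817	u: 0.0000 0.0000 0.0000 0.0000 0.0000
step 38	θ: 1.5302 -0.7370 -1.7583 1.1125 -0.9456	dq: 5.8095 2.2177 -2.6284 -5.8318 12.3326	ee: 0.5002 -0.3670 0.1904
final ee position (m): 0.5002 -0.3670 0.1904


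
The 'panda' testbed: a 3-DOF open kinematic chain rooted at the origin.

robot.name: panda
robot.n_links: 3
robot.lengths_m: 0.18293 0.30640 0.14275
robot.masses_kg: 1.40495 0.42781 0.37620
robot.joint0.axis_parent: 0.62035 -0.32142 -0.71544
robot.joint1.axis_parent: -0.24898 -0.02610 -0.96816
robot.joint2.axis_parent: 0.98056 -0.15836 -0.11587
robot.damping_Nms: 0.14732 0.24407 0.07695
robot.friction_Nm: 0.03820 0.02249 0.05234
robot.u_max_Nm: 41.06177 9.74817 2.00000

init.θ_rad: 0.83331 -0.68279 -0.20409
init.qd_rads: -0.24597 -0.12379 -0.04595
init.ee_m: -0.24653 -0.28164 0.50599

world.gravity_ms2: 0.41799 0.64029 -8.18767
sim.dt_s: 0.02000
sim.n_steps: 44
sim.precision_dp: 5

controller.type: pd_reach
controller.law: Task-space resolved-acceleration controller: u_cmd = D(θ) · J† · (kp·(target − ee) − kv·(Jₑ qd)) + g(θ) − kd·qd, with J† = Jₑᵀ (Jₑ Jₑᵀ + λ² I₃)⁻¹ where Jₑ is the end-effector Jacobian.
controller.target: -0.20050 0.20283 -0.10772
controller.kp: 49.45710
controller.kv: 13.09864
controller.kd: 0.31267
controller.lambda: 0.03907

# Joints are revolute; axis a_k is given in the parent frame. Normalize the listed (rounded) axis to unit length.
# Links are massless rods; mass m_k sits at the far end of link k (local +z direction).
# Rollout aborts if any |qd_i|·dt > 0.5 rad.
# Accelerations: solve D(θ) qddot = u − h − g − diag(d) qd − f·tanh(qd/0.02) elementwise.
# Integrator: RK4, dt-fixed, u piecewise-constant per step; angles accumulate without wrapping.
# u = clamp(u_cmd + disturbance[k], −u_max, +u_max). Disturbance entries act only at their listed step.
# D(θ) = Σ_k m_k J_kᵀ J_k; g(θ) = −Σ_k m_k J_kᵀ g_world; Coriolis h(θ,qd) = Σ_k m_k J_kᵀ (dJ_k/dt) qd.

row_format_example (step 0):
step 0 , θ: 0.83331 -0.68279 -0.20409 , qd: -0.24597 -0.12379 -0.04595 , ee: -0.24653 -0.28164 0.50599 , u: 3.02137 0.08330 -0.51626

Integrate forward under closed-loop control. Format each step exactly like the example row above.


step 1 , θ: 0.83566 -0.69728 -0.23287 , qd: 0.48959 -0.23018 -1.89183 , ee: -0.24731 -0.27953 0.50612 , u: 1.43845 0.05550 0.08153
step 2 , θ: 0.84966 -0.68789 -0.25656 , qd: 0.88476 -0.07639 -1.50419 , ee: -0.25228 -0.27740 0.50429 , u: 0.45153 0.06527 -0.13963
step 3 , θ: 0.87032 -0.68805 -0.28595 , qd: 1.17295 -0.21565 -1.63889 , ee: -0.25952 -0.27616 0.50045 , u: -0.31940 0.13034 -0.15774
step 4 , θ: 0.89582 -0.68798 -0.31456 , qd: 1.36148 -0.27526 -1.59890 , ee: -0.26836 -0.27539 0.49526 , u: -0.87743 0.16916 -0.22309
step 5 , θ: 0.92445 -0.69058 -0.34417 , qd: 1.49216 -0.24432 -1.55208 , ee: -0.27819 -0.27481 0.48904 , u: -1.31378 0.16835 -0.27553
step 6 , θ: 0.95505 -0.69651 -0.37603 , qd: 1.57067 -0.30699 -1.60246 , ee: -0.28860 -0.27406 0.48206 , u: -1.67818 0.18964 -0.28796
step 7 , θ: 0.98679 -0.70362 -0.40842 , qd: 1.60541 -0.37384 -1.61733 , ee: -0.29925 -0.27307 0.47457 , u: -1.96815 0.21059 -0.30802
step 8 , θ: 1.01891 -0.71213 -0.44125 , qd: 1.60910 -0.44530 -1.64477 , ee: -0.30990 -0.27174 0.46674 , u: -2.20503 0.22917 -0.31840
step 9 , θ: 1.05087 -0.72179 -0.47443 , qd: 1.58888 -0.50461 -1.66539 , ee: -0.32033 -0.27003 0.45874 , u: -2.39833 0.24109 -0.32709
step 10 , θ: 1.08223 -0.73268 -0.50813 , qd: 1.54967 -0.56688 -1.69695 , ee: -0.33041 -0.26790 0.45068 , u: -2.55990 0.25129 -0.32900
step 11 , θ: 1.11266 -0.74464 -0.54236 , qd: 1.49560 -0.62004 -1.72471 , ee: -0.34001 -0.26534 0.44266 , u: -2.69364 0.25664 -0.33008
step 12 , θ: 1.14189 -0.75772 -0.57725 , qd: 1.42931 -0.67663 -1.76255 , ee: -0.34905 -0.26236 0.43477 , u: -2.80625 0.26129 -0.32617
step 13 , θ: 1.16971 -0.77178 -0.61283 , qd: 1.35364 -0.72505 -1.79778 , ee: -0.35746 -0.25898 0.42707 , u: -2.89860 0.26205 -0.32219
step 14 , θ: 1.19593 -0.78687 -0.64922 , qd: 1.27013 -0.77684 -1.84298 , ee: -0.36518 -0.25523 0.41961 , u: -2.97465 0.26287 -0.31415
step 15 , θ: 1.22043 -0.80287 -0.68647 , qd: 1.18114 -0.82016 -1.88612 , ee: -0.37219 -0.25115 0.41243 , u: -3.03333 0.26044 -0.30655
step 16 , θ: 1.24311 -0.81977 -0.72468 , qd: 1.08780 -0.86574 -1.93898 , ee: -0.37847 -0.24676 0.40556 , u: -3.07675 0.25861 -0.29548
step 17 , θ: 1.26390 -0.83745 -0.76390 , qd: 0.99250 -0.90180 -1.99009 , ee: -0.38399 -0.24211 0.39899 , u: -3.10240 0.25416 -0.28509
step 18 , θ: 1.28279 -0.85586 -0.80424 , qd: 0.89653 -0.93755 -2.04979 , ee: -0.38877 -0.23724 0.39274 , u: -3.11083 0.25068 -0.27180
step 19 , θ: 1.29977 -0.87485 -0.84574 , qd: 0.80266 -0.96229 -2.10786 , ee: -0.39281 -0.23216 0.38679 , u: -3.09878 0.24542 -0.25917
step 20 , θ: 1.31492 -0.89428 -0.88847 , qd: 0.71280 -0.98271 -2.17204 , ee: -0.39614 -0.22692 0.38111 , u: -3.06578 0.24140 -0.24432
step 21 , θ: 1.32836 -0.91397 -0.93244 , qd: 0.63027 -0.99041 -2.23413 , ee: -0.39879 -0.22153 0.37566 , u: -3.00901 0.23671 -0.22993
step 22 , θ: 1.34024 -0.93372 -0.97767 , qd: 0.55779 -0.98929 -2.29849 , ee: -0.40079 -0.21602 0.37039 , u: -2.92836 0.23356 -0.21408
step 23 , θ: 1.35081 -0.95328 -1.02415 , qd: 0.49906 -0.97408 -2.35918 , ee: -0.40222 -0.21040 0.36523 , u: -2.82321 0.23100 -0.19848
step 24 , θ: 1.36038 -0.97241 -1.07181 , qd: 0.45726 -0.94681 -2.41740 , ee: -0.40313 -0.20469 0.36012 , u: -2.69557 0.23043 -0.18214
step 25 , θ: 1.36933 -0.99083 -1.12057 , qd: 0.43582 -0.90552 -2.46916 , ee: -0.40361 -0.19889 0.35496 , u: -2.54837 0.23164 -0.16594
step 26 , θ: 1.37807 -1.00829 -1.17029 , qd: 0.43747 -0.85192 -2.51373 , ee: -0.40374 -0.19301 0.34967 , u: -2.38661 0.23541 -0.14955
step 27 , θ: 1.38711 -1.02455 -1.22081 , qd: 0.46443 -0.78680 -2.54853 , ee: -0.40363 -0.18705 0.34415 , u: -2.21630 0.24184 -0.13338
step 28 , θ: 1.39695 -1.03940 -1.27191 , qd: 0.51792 -0.71264 -2.57232 , ee: -0.40338 -0.18101 0.33833 , u: -2.04431 0.25126 -0.11746
step 29 , θ: 1.40812 -1.05270 -1.32337 , qd: 0.59818 -0.63198 -2.58365 , ee: -0.40310 -0.17489 0.33212 , u: -1.87755 0.26372 -0.10204
step 30 , θ: 1.42117 -1.06435 -1.37493 , qd: 0.70432 -0.54796 -2.58170 , ee: -0.40287 -0.16866 0.32544 , u: -1.72250 0.27923 -0.08730
step 31 , θ: 1.43657 -1.07432 -1.42633 , qd: 0.83443 -0.46378 -2.56602 , ee: -0.40279 -0.16233 0.31824 , u: -1.58475 0.29761 -0.07345
step 32 , θ: 1.45479 -1.08263 -1.47728 , qd: 0.98561 -0.38257 -2.53662 , ee: -0.40295 -0.15587 0.31047 , u: -1.46876 0.31860 -0.06070
step 33 , θ: 1.47621 -1.08938 -1.52752 , qd: 1.15413 -0.30722 -2.49396 , ee: -0.40340 -0.14925 0.30209 , u: -1.37781 0.34181 -0.04923
step 34 , θ: 1.50112 -1.09471 -1.57679 , qd: 1.33563 -0.24022 -2.43890 , ee: -0.40418 -0.14242 0.29311 , u: -1.31400 0.36677 -0.03914
step 35 , θ: 1.52975 -1.09881 -1.62486 , qd: 1.52520 -0.18359 -2.37271 , ee: -0.40532 -0.13534 0.28352 , u: -1.27829 0.39294 -0.03047
step 36 , θ: 1.56219 -1.10190 -1.67152 , qd: 1.71764 -0.13878 -2.29698 , ee: -0.40682 -0.12796 0.27335 , u: -1.27057 0.41971 -0.02316
step 37 , θ: 1.59846 -1.10424 -1.71660 , qd: 1.90759 -0.10666 -2.21361 , ee: -0.40865 -0.12020 0.26264 , u: -1.28965 0.44647 -0.01704
step 38 , θ: 1.63845 -1.10607 -1.75996 , qd: 2.08977 -0.08750 -2.12467 , ee: -0.41076 -0.11202 0.25144 , u: -1.33329 0.47254 -0.01189
step 39 , θ: 1.68196 -1.10766 -1.80151 , qd: 2.25913 -0.08093 -2.03233 , ee: -0.41308 -0.10335 0.23984 , u: -1.39820 0.49728 -0.00742
step 40 , θ: 1.72868 -1.10925 -1.84121 , qd: 2.41113 -0.08600 -1.93878 , ee: -0.41552 -0.09414 0.22792 , u: -1.48014 0.52003 -0.00329
step 41 , θ: 1.77823 -1.11106 -1.87904 , qd: 2.54189 -0.10130 -1.84607 , ee: -0.41798 -0.08436 0.21578 , u: -1.57409 0.54021 0.00081
step 42 , θ: 1.83015 -1.11328 -1.91504 , qd: 2.64840 -0.12505 -1.75601 , ee: -0.42033 -0.07401 0.20354 , u: -1.67447 0.55732 0.00515
step 43 , θ: 1.88394 -1.11605 -1.94928 , qd: 2.72864 -0.15520 -1.67011 , ee: -0.42246 -0.06310 0.19132 , u: -1.77553 0.57096 0.00993
step 44 , θ: 1.93906 -1.11948 -1.98186 , qd: 2.78166 -0.18959 -1.58949 , ee: -0.42425 -0.05167 0.17924


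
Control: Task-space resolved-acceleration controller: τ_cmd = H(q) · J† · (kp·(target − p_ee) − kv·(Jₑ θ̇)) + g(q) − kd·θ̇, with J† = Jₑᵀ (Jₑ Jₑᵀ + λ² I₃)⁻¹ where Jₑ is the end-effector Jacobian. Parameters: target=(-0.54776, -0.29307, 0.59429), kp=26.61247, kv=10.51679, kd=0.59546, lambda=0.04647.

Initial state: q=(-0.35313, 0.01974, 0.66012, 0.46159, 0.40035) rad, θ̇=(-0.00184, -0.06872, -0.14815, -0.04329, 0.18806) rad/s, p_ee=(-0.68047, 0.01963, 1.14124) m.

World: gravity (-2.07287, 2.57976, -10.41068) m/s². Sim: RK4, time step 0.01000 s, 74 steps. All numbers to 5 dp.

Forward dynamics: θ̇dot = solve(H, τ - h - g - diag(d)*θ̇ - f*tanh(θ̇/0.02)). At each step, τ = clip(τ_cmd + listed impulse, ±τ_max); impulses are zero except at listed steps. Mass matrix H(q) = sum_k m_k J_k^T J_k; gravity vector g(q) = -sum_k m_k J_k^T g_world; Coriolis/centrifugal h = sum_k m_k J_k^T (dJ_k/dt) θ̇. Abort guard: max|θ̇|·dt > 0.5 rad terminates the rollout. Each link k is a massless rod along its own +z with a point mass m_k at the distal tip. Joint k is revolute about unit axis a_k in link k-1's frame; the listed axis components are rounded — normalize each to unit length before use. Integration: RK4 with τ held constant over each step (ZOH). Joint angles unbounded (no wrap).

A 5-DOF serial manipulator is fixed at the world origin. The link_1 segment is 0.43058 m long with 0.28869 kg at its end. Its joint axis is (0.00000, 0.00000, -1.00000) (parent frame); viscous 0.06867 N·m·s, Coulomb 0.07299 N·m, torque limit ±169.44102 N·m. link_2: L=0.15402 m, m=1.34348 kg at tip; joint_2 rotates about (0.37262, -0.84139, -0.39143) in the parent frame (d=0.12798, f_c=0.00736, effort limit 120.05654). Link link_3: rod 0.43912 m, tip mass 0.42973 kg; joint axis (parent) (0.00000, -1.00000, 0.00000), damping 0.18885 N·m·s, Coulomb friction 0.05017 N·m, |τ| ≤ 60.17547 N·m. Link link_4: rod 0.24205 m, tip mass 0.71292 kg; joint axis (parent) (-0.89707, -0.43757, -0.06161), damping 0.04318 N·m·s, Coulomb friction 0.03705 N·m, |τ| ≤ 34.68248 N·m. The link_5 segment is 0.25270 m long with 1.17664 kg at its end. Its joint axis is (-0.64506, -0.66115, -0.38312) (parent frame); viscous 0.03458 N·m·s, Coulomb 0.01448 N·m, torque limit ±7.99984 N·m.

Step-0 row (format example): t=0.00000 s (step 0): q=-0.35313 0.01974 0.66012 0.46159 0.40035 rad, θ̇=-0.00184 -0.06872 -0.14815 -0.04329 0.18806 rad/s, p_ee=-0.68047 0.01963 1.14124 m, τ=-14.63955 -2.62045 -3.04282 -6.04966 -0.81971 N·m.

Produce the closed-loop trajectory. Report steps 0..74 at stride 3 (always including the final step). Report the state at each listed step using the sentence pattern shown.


t=0.03000 s (step 3): q=-0.37082 0.00858 0.65969 0.47662 0.41681 rad, θ̇=-1.07130 -0.59637 0.08146 0.91076 0.90053 rad/s, p_ee=-0.67665 0.01731 1.13825 m, τ=-10.61049 -4.08127 -5.78321 -6.52756 -1.69007 N·m.
t=0.06000 s (step 6): q=-0.41181 -0.01259 0.66367 0.51058 0.45079 rad, θ̇=-1.60397 -0.78131 0.17086 1.31066 1.29981 rad/s, p_ee=-0.67233 0.00904 1.12660 m, τ=-7.73039 -4.83709 -7.25151 -6.54145 -2.14918 N·m.
t=0.09000 s (step 9): q=-0.46371 -0.03674 0.66961 0.55246 0.49214 rad, θ̇=-1.82205 -0.81456 0.22345 1.45927 1.42230 rad/s, p_ee=-0.66794 -0.00331 1.10983 m, τ=-5.74066 -5.21975 -8.12741 -6.48933 -2.36321 N·m.
t=0.12000 s (step 12): q=-0.51915 -0.06077 0.67709 0.59661 0.53489 rad, θ̇=-1.85589 -0.78187 0.27549 1.47805 1.40518 rad/s, p_ee=-0.66362 -0.01823 1.08996 m, τ=-4.43122 -5.39513 -8.69757 -6.48866 -2.46816 N·m.
t=0.15000 s (step 15): q=-0.57393 -0.08333 0.68621 0.64033 0.57598 rad, θ̇=-1.78782 -0.72010 0.33245 1.43755 1.31936 rad/s, p_ee=-0.65940 -0.03454 1.06821 m, τ=-3.61226 -5.45055 -9.08329 -6.55461 -2.51998 N·m.
t=0.18000 s (step 18): q=-0.62580 -0.10380 0.69707 0.68241 0.61400 rad, θ̇=-1.66717 -0.64440 0.39057 1.37133 1.20476 rad/s, p_ee=-0.65525 -0.05137 1.04538 m, τ=-3.13191 -5.44102 -9.34713 -6.66530 -2.54261 N·m.
t=0.21000 s (step 21): q=-0.67367 -0.12189 0.70962 0.72233 0.64842 rad, θ̇=-1.52376 -0.56140 0.44509 1.29443 1.08272 rad/s, p_ee=-0.65115 -0.06812 1.02200 m, τ=-2.87640 -5.40524 -9.53049 -6.79297 -2.54575 N·m.
t=0.24000 s (step 24): q=-0.71713 -0.13743 0.72371 0.75988 0.67920 rad, θ̇=-1.37554 -0.47478 0.49263 1.21317 0.96423 rad/s, p_ee=-0.64707 -0.08440 0.99846 m, τ=-2.76427 -5.37015 -9.66436 -6.91485 -2.53332 N·m.
t=0.27000 s (step 27): q=-0.75622 -0.15035 0.73910 0.79498 0.70654 rad, θ̇=-1.23306 -0.38726 0.53142 1.13022 0.85456 rad/s, p_ee=-0.64300 -0.09996 0.97508 m, τ=-2.73934 -5.35280 -9.77184 -7.01564 -2.50709 N·m.
t=0.30000 s (step 30): q=-0.79120 -0.16067 0.75552 0.82759 0.73073 rad, θ̇=-1.10200 -0.30123 0.56094 1.04686 0.75576 rad/s, p_ee=-0.63894 -0.11468 0.95210 m, τ=-2.76423 -5.36191 -9.86884 -7.08672 -2.46826 N·m.
t=0.33000 s (step 33): q=-0.82246 -0.16846 0.77267 0.85772 0.75212 rad, θ̇=-0.98491 -0.21883 0.58144 0.96401 0.66813 rad/s, p_ee=-0.63491 -0.12851 0.92968 m, τ=-2.81504 -5.39995 -9.96508 -7.12458 -2.41801 N·m.
t=0.36000 s (step 36): q=-0.85043 -0.17385 0.79032 0.88540 0.77102 rad, θ̇=-0.88235 -0.14188 0.59363 0.88252 0.59108 rad/s, p_ee=-0.63091 -0.14144 0.90798 m, τ=-2.87722 -5.46503 -10.06536 -7.12930 -2.35773 N·m.
t=0.39000 s (step 39): q=-0.87554 -0.17704 0.80822 0.91067 0.78775 rad, θ̇=-0.79364 -0.07177 0.59845 0.80329 0.52360 rad/s, p_ee=-0.62697 -0.15349 0.88711 m, τ=-2.94254 -5.55274 -10.17099 -7.10327 -2.28901 N·m.
t=0.42000 s (step 42): q=-0.89818 -0.17823 0.82616 0.93361 0.80257 rad, θ̇=-0.71731 -0.00997 0.59736 0.72686 0.46480 rad/s, p_ee=-0.62310 -0.16469 0.86715 m, τ=-3.00664 -5.65736 -10.28155 -7.05005 -2.21376 N·m.
t=0.45000 s (step 45): q=-0.91868 -0.17777 0.84404 0.95430 0.81575 rad, θ̇=-0.65103 0.03888 0.59457 0.65319 0.41312 rad/s, p_ee=-0.61933 -0.17512 0.84813 m, τ=-3.06628 -5.77213 -10.39877 -6.97340 -2.13339 N·m.
t=0.48000 s (step 48): q=-0.93735 -0.17595 0.86175 0.97288 0.82743 rad, θ̇=-0.59468 0.08114 0.58517 0.58581 0.36647 rad/s, p_ee=-0.61567 -0.18480 0.83008 m, τ=-3.12313 -5.89201 -10.51203 -6.88022 -2.04944 N·m.
t=0.51000 s (step 51): q=-0.95445 -0.17296 0.87909 0.98952 0.83781 rad, θ̇=-0.54616 0.11692 0.57072 0.52336 0.32622 rad/s, p_ee=-0.61214 -0.19378 0.81303 m, τ=-3.17783 -6.01274 -10.61969 -6.77384 -1.96480 N·m.
t=0.54000 s (step 54): q=-0.97020 -0.16900 0.89594 1.00436 0.84705 rad, θ̇=-0.50390 0.14573 0.55284 0.46597 0.29107 rad/s, p_ee=-0.60873 -0.20211 0.79696 m, τ=-3.23036 -6.13118 -10.72133 -6.65799 -1.88040 N·m.
t=0.57000 s (step 57): q=-0.98475 -0.16428 0.91222 1.01756 0.85531 rad, θ̇=-0.46670 0.16783 0.53251 0.41371 0.26019 rad/s, p_ee=-0.60546 -0.20983 0.78186 m, τ=-3.28104 -6.24469 -10.81589 -6.53612 -1.79729 N·m.
t=0.60000 s (step 60): q=-0.99826 -0.15899 0.92785 1.02926 0.86269 rad, θ̇=-0.43356 0.18379 0.51042 0.36654 0.23298 rad/s, p_ee=-0.60233 -0.21698 0.76771 m, τ=-3.33027 -6.35135 -10.90234 -6.41125 -1.71637 N·m.
t=0.63000 s (step 63): q=-1.01082 -0.15330 0.94281 1.03963 0.86930 rad, θ̇=-0.40370 0.19433 0.48713 0.32429 0.20897 rad/s, p_ee=-0.59934 -0.22359 0.75447 m, τ=-3.37834 -6.44986 -10.97998 -6.28583 -1.63842 N·m.
t=0.66000 s (step 66): q=-1.02252 -0.14736 0.95706 1.04880 0.87523 rad, θ̇=-0.37650 0.20019 0.46309 0.28669 0.18778 rad/s, p_ee=-0.59650 -0.22969 0.74211 m, τ=-3.42542 -6.53951 -11.04846 -6.16187 -1.56399 N·m.
t=0.69000 s (step 69): q=-1.03344 -0.14131 0.97057 1.05691 0.88057 rad, θ̇=-0.35150 0.20214 0.43866 0.25342 0.16908 rad/s, p_ee=-0.59380 -0.23533 0.73059 m, τ=-3.47158 -6.62007 -11.10779 -6.04090 -1.49345 N·m.
t=0.72000 s (step 72): q=-1.04364 -0.13526 0.98336 1.06408 0.88538 rad, θ̇=-0.32832 0.20087 0.41417 0.22411 0.15259 rad/s, p_ee=-0.59124 -0.24052 0.71987 m, τ=-3.51679 -6.69163 -11.15824 -5.92405 -1.42702 N·m.
t=0.74000 s (step 74): q=-1.05007 -0.13126 0.99147 1.06840 0.88832 rad, θ̇=-0.31374 0.19855 0.39794 0.20658 0.14269 rad/s, p_ee=-0.58960 -0.24375 0.71315 m.


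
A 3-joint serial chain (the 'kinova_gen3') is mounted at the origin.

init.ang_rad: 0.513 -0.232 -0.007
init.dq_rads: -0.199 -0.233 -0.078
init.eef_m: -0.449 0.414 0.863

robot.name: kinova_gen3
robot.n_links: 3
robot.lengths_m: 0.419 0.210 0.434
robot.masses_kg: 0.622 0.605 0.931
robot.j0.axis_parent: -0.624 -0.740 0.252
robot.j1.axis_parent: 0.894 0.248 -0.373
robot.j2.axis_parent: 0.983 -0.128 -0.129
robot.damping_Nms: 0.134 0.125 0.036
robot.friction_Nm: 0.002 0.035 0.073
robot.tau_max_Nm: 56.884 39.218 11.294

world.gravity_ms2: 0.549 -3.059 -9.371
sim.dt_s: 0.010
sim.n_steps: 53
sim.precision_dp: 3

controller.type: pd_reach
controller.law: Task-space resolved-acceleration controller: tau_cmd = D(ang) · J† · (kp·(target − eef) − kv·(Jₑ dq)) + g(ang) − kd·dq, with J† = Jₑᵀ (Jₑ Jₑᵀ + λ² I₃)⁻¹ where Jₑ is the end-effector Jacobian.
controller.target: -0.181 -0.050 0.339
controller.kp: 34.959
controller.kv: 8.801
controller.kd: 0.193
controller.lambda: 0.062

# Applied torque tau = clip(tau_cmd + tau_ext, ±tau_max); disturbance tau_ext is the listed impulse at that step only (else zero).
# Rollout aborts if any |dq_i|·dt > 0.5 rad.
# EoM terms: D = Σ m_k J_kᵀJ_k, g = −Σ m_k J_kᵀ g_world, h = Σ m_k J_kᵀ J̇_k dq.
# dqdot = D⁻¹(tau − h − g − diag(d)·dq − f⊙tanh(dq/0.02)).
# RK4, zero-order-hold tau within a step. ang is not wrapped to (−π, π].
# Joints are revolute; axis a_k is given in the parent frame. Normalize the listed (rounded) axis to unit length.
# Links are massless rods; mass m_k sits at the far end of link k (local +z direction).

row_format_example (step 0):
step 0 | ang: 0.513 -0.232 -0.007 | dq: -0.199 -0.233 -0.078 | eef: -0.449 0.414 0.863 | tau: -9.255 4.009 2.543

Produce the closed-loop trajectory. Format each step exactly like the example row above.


step 1 | ang: 0.510 -0.237 -0.005 | dq: -0.333 -0.719 0.451 | eef: -0.448 0.414 0.863 | tau: -9.046 3.895 2.287
step 2 | ang: 0.507 -0.246 0.001 | dq: -0.424 -1.018 0.785 | eef: -0.447 0.414 0.863 | tau: -8.844 3.749 2.092
step 3 | ang: 0.502 -0.257 0.010 | dq: -0.494 -1.235 1.029 | eef: -0.446 0.414 0.864 | tau: -8.650 3.593 1.932
step 4 | ang: 0.497 -0.270 0.022 | dq: -0.556 -1.412 1.225 | eef: -0.444 0.413 0.864 | tau: -8.460 3.437 1.795
step 5 | ang: 0.491 -0.285 0.035 | dq: -0.613 -1.573 1.396 | eef: -0.443 0.412 0.865 | tau: -8.271 3.285 1.674
step 6 | ang: 0.484 -0.302 0.049 | dq: -0.668 -1.728 1.553 | eef: -0.441 0.411 0.866 | tau: -8.079 3.140 1.566
step 7 | ang: 0.477 -0.320 0.066 | dq: -0.724 -1.883 1.705 | eef: -0.440 0.409 0.867 | tau: -7.878 3.000 1.469
step 8 | ang: 0.470 -0.339 0.083 | dq: -0.779 -2.042 1.852 | eef: -0.438 0.408 0.867 | tau: -7.667 2.867 1.380
step 9 | ang: 0.462 -0.360 0.103 | dq: -0.835 -2.203 1.997 | eef: -0.436 0.406 0.868 | tau: -7.440 2.741 1.301
step 10 | ang: 0.453 -0.383 0.123 | dq: -0.889 -2.367 2.139 | eef: -0.434 0.405 0.869 | tau: -7.196 2.620 1.229
step 11 | ang: 0.444 -0.408 0.145 | dq: -0.943 -2.532 2.277 | eef: -0.431 0.403 0.870 | tau: -6.932 2.504 1.164
step 12 | ang: 0.434 -0.434 0.169 | dq: -0.995 -2.697 2.412 | eef: -0.429 0.401 0.871 | tau: -6.647 2.394 1.107
step 13 | ang: 0.424 -0.462 0.194 | dq: -1.044 -2.859 2.542 | eef: -0.426 0.398 0.871 | tau: -6.342 2.288 1.055
step 14 | ang: 0.414 -0.491 0.220 | dq: -1.089 -3.018 2.667 | eef: -0.423 0.396 0.872 | tau: -6.019 2.187 1.010
step 15 | ang: 0.402 -0.522 0.247 | dq: -1.131 -3.172 2.786 | eef: -0.420 0.394 0.872 | tau: -5.682 2.090 0.970
step 16 | ang: 0.391 -0.554 0.275 | dq: -1.168 -3.320 2.899 | eef: -0.417 0.391 0.872 | tau: -5.333 1.999 0.934
step 17 | ang: 0.379 -0.588 0.305 | dq: -1.200 -3.461 3.006 | eef: -0.414 0.388 0.872 | tau: -4.978 1.913 0.902
step 18 | ang: 0.367 -0.624 0.336 | dq: -1.227 -3.595 3.107 | eef: -0.410 0.385 0.872 | tau: -4.621 1.832 0.873
step 19 | ang: 0.355 -0.660 0.367 | dq: -1.248 -3.722 3.203 | eef: -0.407 0.382 0.872 | tau: -4.267 1.756 0.845
step 20 | ang: 0.342 -0.698 0.400 | dq: -1.264 -3.841 3.295 | eef: -0.403 0.379 0.871 | tau: -3.919 1.686 0.820
step 21 | ang: 0.329 -0.737 0.433 | dq: -1.274 -3.953 3.382 | eef: -0.400 0.376 0.870 | tau: -3.582 1.623 0.795
step 22 | ang: 0.317 -0.777 0.467 | dq: -1.278 -4.058 3.465 | eef: -0.396 0.373 0.869 | tau: -3.258 1.566 0.770
step 23 | ang: 0.304 -0.818 0.502 | dq: -1.276 -4.155 3.545 | eef: -0.392 0.369 0.868 | tau: -2.949 1.515 0.746
step 24 | ang: 0.291 -0.860 0.538 | dq: -1.269 -4.246 3.622 | eef: -0.388 0.365 0.866 | tau: -2.658 1.471 0.721
step 25 | ang: 0.278 -0.903 0.575 | dq: -1.256 -4.329 3.697 | eef: -0.384 0.362 0.865 | tau: -2.385 1.433 0.695
step 26 | ang: 0.266 -0.947 0.612 | dq: -1.236 -4.406 3.771 | eef: -0.380 0.358 0.863 | tau: -2.129 1.402 0.669
step 27 | ang: 0.254 -0.991 0.650 | dq: -1.211 -4.475 3.843 | eef: -0.376 0.354 0.860 | tau: -1.892 1.378 0.642
step 28 | ang: 0.242 -1.036 0.689 | dq: -1.180 -4.538 3.913 | eef: -0.372 0.350 0.857 | tau: -1.673 1.359 0.614
step 29 | ang: 0.230 -1.082 0.728 | dq: -1.143 -4.594 3.984 | eef: -0.369 0.345 0.855 | tau: -1.470 1.347 0.585
step 30 | ang: 0.219 -1.128 0.768 | dq: -1.100 -4.643 4.054 | eef: -0.365 0.341 0.851 | tau: -1.283 1.341 0.556
step 31 | ang: 0.208 -1.175 0.809 | dq: -1.051 -4.684 4.124 | eef: -0.361 0.336 0.848 | tau: -1.110 1.340 0.525
step 32 | ang: 0.198 -1.222 0.851 | dq: -0.995 -4.718 4.194 | eef: -0.357 0.332 0.844 | tau: -0.950 1.345 0.494
step 33 | ang: 0.188 -1.269 0.893 | dq: -0.933 -4.744 4.266 | eef: -0.353 0.327 0.840 | tau: -0.801 1.354 0.462
step 34 | ang: 0.179 -1.316 0.936 | dq: -0.863 -4.761 4.339 | eef: -0.349 0.322 0.836 | tau: -0.661 1.367 0.430
step 35 | ang: 0.171 -1.364 0.980 | dq: -0.787 -4.771 4.414 | eef: -0.346 0.317 0.832 | tau: -0.529 1.385 0.397
step 36 | ang: 0.164 -1.412 1.024 | dq: -0.703 -4.771 4.491 | eef: -0.342 0.312 0.827 | tau: -0.404 1.406 0.364
step 37 | ang: 0.157 -1.459 1.070 | dq: -0.612 -4.761 4.571 | eef: -0.338 0.307 0.822 | tau: -0.283 1.431 0.330
step 38 | ang: 0.151 -1.507 1.116 | dq: -0.513 -4.741 4.653 | eef: -0.335 0.302 0.817 | tau: -0.166 1.458 0.296
step 39 | ang: 0.147 -1.554 1.163 | dq: -0.406 -4.710 4.738 | eef: -0.331 0.297 0.812 | tau: -0.052 1.488 0.262
step 40 | ang: 0.143 -1.601 1.211 | dq: -0.290 -4.666 4.826 | eef: -0.328 0.292 0.806 | tau: 0.060 1.519 0.227
step 41 | ang: 0.141 -1.647 1.259 | dq: -0.166 -4.611 4.916 | eef: -0.325 0.287 0.801 | tau: 0.169 1.553 0.191
step 42 | ang: 0.140 -1.693 1.309 | dq: -0.034 -4.541 5.009 | eef: -0.321 0.282 0.795 | tau: 0.275 1.588 0.155
step 43 | ang: 0.140 -1.738 1.359 | dq: 0.107 -4.456 5.103 | eef: -0.318 0.277 0.789 | tau: 0.377 1.625 0.119
step 44 | ang: 0.142 -1.782 1.411 | dq: 0.256 -4.355 5.198 | eef: -0.315 0.272 0.783 | tau: 0.471 1.662 0.083
step 45 | ang: 0.146 -1.825 1.463 | dq: 0.413 -4.238 5.293 | eef: -0.311 0.267 0.777 | tau: 0.555 1.700 0.047
step 46 | ang: 0.151 -1.867 1.517 | dq: 0.577 -4.102 5.386 | eef: -0.308 0.262 0.771 | tau: 0.622 1.738 0.010
step 47 | ang: 0.157 -1.907 1.571 | dq: 0.746 -3.948 5.475 | eef: -0.305 0.257 0.765 | tau: 0.669 1.774 -0.026
step 48 | ang: 0.166 -1.946 1.626 | dq: 0.920 -3.775 5.559 | eef: -0.302 0.252 0.759 | tau: 0.689 1.809 -0.062
step 49 | ang: 0.176 -1.983 1.682 | dq: 1.096 -3.583 5.634 | eef: -0.299 0.247 0.752 | tau: 0.675 1.840 -0.097
step 50 | ang: 0.187 -2.017 1.739 | dq: 1.272 -3.374 5.697 | eef: -0.297 0.242 0.746 | tau: 0.621 1.865 -0.132
step 51 | ang: 0.201 -2.050 1.796 | dq: 1.446 -3.147 5.748 | eef: -0.294 0.237 0.739 | tau: 0.523 1.883 -0.167
step 52 | ang: 0.216 -2.080 1.854 | dq: 1.614 -2.906 5.782 | eef: -0.291 0.232 0.733 | tau: 0.377 1.891 -0.201
step 53 | ang: 0.233 -2.108 1.912 | dq: 1.774 -2.652 5.798 | eef: -0.289 0.227 0.726


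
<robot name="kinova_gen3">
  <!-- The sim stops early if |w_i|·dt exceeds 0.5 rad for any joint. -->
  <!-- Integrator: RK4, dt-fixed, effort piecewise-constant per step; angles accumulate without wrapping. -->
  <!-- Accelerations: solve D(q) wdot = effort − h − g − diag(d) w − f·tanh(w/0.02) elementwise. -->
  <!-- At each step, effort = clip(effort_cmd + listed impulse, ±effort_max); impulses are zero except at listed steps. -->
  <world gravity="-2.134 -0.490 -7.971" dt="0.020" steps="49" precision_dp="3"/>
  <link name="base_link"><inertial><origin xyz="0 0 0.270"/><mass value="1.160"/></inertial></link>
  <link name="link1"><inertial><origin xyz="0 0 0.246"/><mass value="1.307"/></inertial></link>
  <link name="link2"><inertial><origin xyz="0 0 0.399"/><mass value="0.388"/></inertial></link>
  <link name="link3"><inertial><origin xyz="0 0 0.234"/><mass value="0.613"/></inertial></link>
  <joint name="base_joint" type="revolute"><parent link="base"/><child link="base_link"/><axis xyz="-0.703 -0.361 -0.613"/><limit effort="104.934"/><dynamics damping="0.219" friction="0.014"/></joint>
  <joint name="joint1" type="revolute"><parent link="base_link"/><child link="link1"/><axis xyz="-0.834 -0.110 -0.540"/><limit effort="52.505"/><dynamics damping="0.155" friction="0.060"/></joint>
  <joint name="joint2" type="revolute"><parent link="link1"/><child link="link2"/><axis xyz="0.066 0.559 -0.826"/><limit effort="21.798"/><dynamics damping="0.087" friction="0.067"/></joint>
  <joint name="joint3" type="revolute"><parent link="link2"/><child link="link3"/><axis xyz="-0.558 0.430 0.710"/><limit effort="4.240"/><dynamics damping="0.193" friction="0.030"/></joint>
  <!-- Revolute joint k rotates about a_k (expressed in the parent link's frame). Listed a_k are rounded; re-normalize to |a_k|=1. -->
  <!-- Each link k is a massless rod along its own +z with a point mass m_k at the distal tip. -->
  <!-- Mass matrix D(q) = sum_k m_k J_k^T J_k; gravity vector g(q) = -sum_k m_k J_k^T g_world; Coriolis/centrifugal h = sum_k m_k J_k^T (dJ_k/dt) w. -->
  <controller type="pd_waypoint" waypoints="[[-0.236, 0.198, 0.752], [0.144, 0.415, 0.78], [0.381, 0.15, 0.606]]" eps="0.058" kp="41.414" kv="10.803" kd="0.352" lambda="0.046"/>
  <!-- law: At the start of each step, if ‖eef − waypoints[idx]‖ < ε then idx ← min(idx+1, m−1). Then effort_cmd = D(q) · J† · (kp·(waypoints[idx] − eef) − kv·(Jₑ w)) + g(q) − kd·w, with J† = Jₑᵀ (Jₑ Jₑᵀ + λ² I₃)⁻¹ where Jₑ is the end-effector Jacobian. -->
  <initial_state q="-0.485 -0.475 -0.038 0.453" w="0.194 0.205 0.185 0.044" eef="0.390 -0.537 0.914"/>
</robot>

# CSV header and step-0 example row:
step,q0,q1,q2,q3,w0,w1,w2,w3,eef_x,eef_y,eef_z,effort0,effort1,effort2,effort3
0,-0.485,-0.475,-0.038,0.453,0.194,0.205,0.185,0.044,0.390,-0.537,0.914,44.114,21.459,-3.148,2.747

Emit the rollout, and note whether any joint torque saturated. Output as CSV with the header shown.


step,q0,q1,q2,q3,w0,w1,w2,w3,eef_x,eef_y,eef_z,effort0,effort1,effort2,effort3
1,-0.452,-0.505,-0.021,0.483,3.013,-3.034,1.536,2.512,0.384,-0.530,0.918,36.272,19.048,-2.908,1.456
2,-0.377,-0.575,0.019,0.510,4.525,-4.017,2.377,0.340,0.371,-0.518,0.923,33.017,17.792,-2.518,2.023
3,-0.273,-0.666,0.071,0.516,5.774,-4.980,2.773,0.169,0.352,-0.502,0.930,27.724,15.437,-1.952,1.687
4,-0.150,-0.769,0.128,0.512,6.574,-5.333,2.911,-0.594,0.328,-0.481,0.938,21.898,12.596,-1.295,1.570
5,-0.014,-0.877,0.185,0.496,7.036,-5.371,2.797,-1.022,0.298,-0.456,0.946,15.438,9.294,-0.581,1.313
6,0.128,-0.982,0.238,0.473,7.190,-5.121,2.516,-1.320,0.265,-0.425,0.956,9.310,6.009,0.119,1.039
7,0.271,-1.080,0.284,0.446,7.115,-4.708,2.134,-1.440,0.229,-0.390,0.966,3.938,3.014,0.760,0.750
8,0.411,-1.169,0.323,0.417,6.882,-4.217,1.720,-1.460,0.192,-0.350,0.975,-0.471,0.467,1.314,0.486
9,0.546,-1.248,0.353,0.388,6.553,-3.718,1.311,-1.416,0.154,-0.308,0.983,-3.953,-1.603,1.771,0.260
10,0.673,-1.318,0.375,0.361,6.170,-3.255,0.930,-1.338,0.118,-0.264,0.990,-6.625,-3.225,2.133,0.078
11,0.792,-1.379,0.390,0.335,5.765,-2.849,0.587,-1.243,0.082,-0.219,0.995,-8.623,-4.455,2.407,-0.063
12,0.903,-1.432,0.399,0.311,5.355,-2.508,0.286,-1.142,0.049,-0.174,0.998,-10.069,-5.354,2.602,-0.169
13,1.006,-1.480,0.402,0.289,4.956,-2.230,0.031,-1.044,0.017,-0.130,0.999,-11.068,-5.976,2.726,-0.244
14,1.101,-1.522,0.400,0.269,4.573,-1.988,-0.131,-1.022,-0.011,-0.088,0.998,-11.652,-6.347,2.750,-0.271
15,1.189,-1.560,0.396,0.250,4.216,-1.814,-0.280,-0.915,-0.037,-0.047,0.994,-12.011,-6.566,2.737,-0.316
16,1.270,-1.595,0.389,0.232,3.884,-1.678,-0.394,-0.838,-0.061,-0.009,0.989,-12.125,-6.633,2.691,-0.335
17,1.345,-1.627,0.381,0.216,3.579,-1.578,-0.482,-0.764,-0.081,0.026,0.983,-12.063,-6.587,2.621,-0.343
18,1.414,-1.658,0.370,0.201,3.301,-1.505,-0.546,-0.702,-0.100,0.058,0.975,-11.861,-6.453,2.533,-0.340
19,1.477,-1.688,0.359,0.188,3.047,-1.452,-0.590,-0.647,-0.116,0.088,0.967,-11.557,-6.255,2.435,-0.329
20,1.536,-1.716,0.347,0.176,2.818,-1.414,-0.619,-0.600,-0.130,0.114,0.958,-11.181,-6.011,2.330,-0.311
21,1.590,-1.744,0.334,0.164,2.610,-1.387,-0.637,-0.559,-0.142,0.137,0.949,-10.758,-5.738,2.225,-0.289
22,1.640,-1.772,0.321,0.153,2.422,-1.367,-0.647,-0.523,-0.153,0.158,0.940,-10.307,-5.448,2.122,-0.265
23,1.687,-1.799,0.308,0.143,2.251,-1.351,-0.650,-0.492,-0.162,0.176,0.931,-9.844,-5.151,2.025,-0.238
24,1.730,-1.826,0.295,0.134,2.096,-1.337,-0.650,-0.464,-0.170,0.192,0.922,-9.381,-4.855,1.934,-0.209
25,1.771,-1.852,0.282,0.125,1.955,-1.322,-0.647,-0.440,-0.177,0.205,0.914,-8.928,-4.566,1.852,-0.181
26,1.809,-1.879,0.269,0.116,1.826,-1.307,-0.643,-0.418,-0.183,0.217,0.905,-8.490,-4.289,1.778,-0.152
27,1.844,-1.905,0.256,0.108,1.708,-1.290,-0.638,-0.399,-0.188,0.226,0.897,-8.073,-4.027,1.713,-0.124
28,1.877,-1.930,0.244,0.100,1.600,-1.271,-0.633,-0.380,-0.193,0.234,0.890,-7.679,-3.781,1.657,-0.097
29,1.908,-1.956,0.231,0.093,1.500,-1.249,-0.627,-0.364,-0.196,0.241,0.883,-7.311,-3.553,1.608,-0.071
30,1.937,-1.980,0.219,0.086,1.408,-1.224,-0.621,-0.348,-0.200,0.246,0.876,-6.968,-3.343,1.568,-0.047
31,1.965,-2.005,0.206,0.079,1.324,-1.197,-0.615,-0.333,-0.202,0.250,0.870,-6.652,-3.151,1.534,-0.024
32,1.990,-2.028,0.194,0.072,1.245,-1.167,-0.608,-0.319,-0.205,0.253,0.865,-6.361,-2.978,1.506,-0.002
33,2.015,-2.051,0.182,0.066,1.172,-1.135,-0.601,-0.306,-0.207,0.255,0.859,-6.094,-2.822,1.484,0.018
34,2.037,-2.074,0.170,0.060,1.104,-1.102,-0.593,-0.293,-0.209,0.256,0.854,-5.851,-2.682,1.467,0.036
35,2.059,-2.095,0.158,0.054,1.041,-1.067,-0.585,-0.280,-0.211,0.257,0.849,-5.630,-2.558,1.454,0.053
36,2.079,-2.116,0.147,0.049,0.983,-1.032,-0.576,-0.268,-0.212,0.258,0.845,-5.429,-2.449,1.444,0.069
37,2.098,-2.137,0.135,0.044,0.928,-0.995,-0.566,-0.256,-0.213,0.257,0.841,-5.248,-2.353,1.438,0.083
38,2.116,-2.156,0.124,0.039,0.877,-0.958,-0.556,-0.245,-0.215,0.257,0.837,-5.085,-2.270,1.434,0.095
39,2.133,-2.175,0.113,0.034,0.830,-0.921,-0.545,-0.234,-0.216,0.256,0.833,-4.937,-2.198,1.432,0.106
40,2.149,-2.193,0.102,0.029,0.786,-0.884,-0.534,-0.224,-0.217,0.255,0.829,-4.805,-2.137,1.432,0.116
41,2.165,-2.210,0.091,0.025,0.744,-0.847,-0.522,-0.213,-0.217,0.253,0.826,-4.686,-2.085,1.433,0.125
42,2.179,-2.227,0.081,0.021,0.706,-0.811,-0.510,-0.204,-0.218,0.252,0.823,-4.580,-2.042,1.436,0.132
43,2.193,-2.243,0.071,0.017,0.669,-0.776,-0.498,-0.194,-0.219,0.250,0.820,-4.484,-2.006,1.439,0.139
44,2.206,-2.258,0.061,0.013,0.635,-0.741,-0.485,-0.185,-0.220,0.249,0.817,-4.399,-1.977,1.443,0.145
45,2.219,-2.273,0.052,0.009,0.604,-0.708,-0.472,-0.176,-0.220,0.247,0.815,-4.323,-1.955,1.447,0.150
46,2.230,-2.286,0.042,0.006,0.574,-0.675,-0.458,-0.167,-0.221,0.245,0.812,-4.255,-1.937,1.451,0.154
47,2.242,-2.300,0.033,0.003,0.546,-0.643,-0.445,-0.159,-0.221,0.243,0.810,-4.194,-1.924,1.456,0.157
48,2.252,-2.312,0.025,-0.000,0.520,-0.613,-0.431,-0.151,-0.222,0.241,0.808,-4.139,-1.916,1.460,0.160
49,2.262,-2.324,0.016,-0.003,0.495,-0.583,-0.418,-0.143,-0.222,0.240,0.805,,,,
# any joint saturated: no
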